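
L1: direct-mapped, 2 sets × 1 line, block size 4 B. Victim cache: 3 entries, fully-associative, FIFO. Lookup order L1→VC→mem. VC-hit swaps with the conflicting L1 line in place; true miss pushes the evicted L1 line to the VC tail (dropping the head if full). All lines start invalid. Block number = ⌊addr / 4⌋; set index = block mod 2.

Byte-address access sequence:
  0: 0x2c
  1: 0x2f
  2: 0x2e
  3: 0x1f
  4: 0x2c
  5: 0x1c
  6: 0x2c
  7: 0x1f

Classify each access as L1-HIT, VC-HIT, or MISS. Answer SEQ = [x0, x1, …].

0: 0x2c (blk 11, set 1) → MISS  vc=[]
1: 0x2f (blk 11, set 1) → L1-HIT  vc=[]
2: 0x2e (blk 11, set 1) → L1-HIT  vc=[]
3: 0x1f (blk 7, set 1) → MISS  vc=[11]
4: 0x2c (blk 11, set 1) → VC-HIT  vc=[7]
5: 0x1c (blk 7, set 1) → VC-HIT  vc=[11]
6: 0x2c (blk 11, set 1) → VC-HIT  vc=[7]
7: 0x1f (blk 7, set 1) → VC-HIT  vc=[11]

SEQ = [MISS, L1-HIT, L1-HIT, MISS, VC-HIT, VC-HIT, VC-HIT, VC-HIT]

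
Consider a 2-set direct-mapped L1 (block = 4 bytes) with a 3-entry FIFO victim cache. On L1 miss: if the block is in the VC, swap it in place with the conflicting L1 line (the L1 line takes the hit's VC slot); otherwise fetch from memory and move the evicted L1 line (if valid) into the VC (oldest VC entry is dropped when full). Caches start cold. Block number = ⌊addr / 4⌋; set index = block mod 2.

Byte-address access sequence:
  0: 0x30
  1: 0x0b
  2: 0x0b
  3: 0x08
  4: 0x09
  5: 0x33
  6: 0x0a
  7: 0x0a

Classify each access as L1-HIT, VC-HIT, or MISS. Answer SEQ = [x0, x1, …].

SEQ = [MISS, MISS, L1-HIT, L1-HIT, L1-HIT, VC-HIT, VC-HIT, L1-HIT]

#0 0x30→b12/s0 MISS; vc=[]
#1 0xb→b2/s0 MISS; vc=[12]
#2 0xb→b2/s0 L1-HIT; vc=[12]
#3 0x8→b2/s0 L1-HIT; vc=[12]
#4 0x9→b2/s0 L1-HIT; vc=[12]
#5 0x33→b12/s0 VC-HIT; vc=[2]
#6 0xa→b2/s0 VC-HIT; vc=[12]
#7 0xa→b2/s0 L1-HIT; vc=[12]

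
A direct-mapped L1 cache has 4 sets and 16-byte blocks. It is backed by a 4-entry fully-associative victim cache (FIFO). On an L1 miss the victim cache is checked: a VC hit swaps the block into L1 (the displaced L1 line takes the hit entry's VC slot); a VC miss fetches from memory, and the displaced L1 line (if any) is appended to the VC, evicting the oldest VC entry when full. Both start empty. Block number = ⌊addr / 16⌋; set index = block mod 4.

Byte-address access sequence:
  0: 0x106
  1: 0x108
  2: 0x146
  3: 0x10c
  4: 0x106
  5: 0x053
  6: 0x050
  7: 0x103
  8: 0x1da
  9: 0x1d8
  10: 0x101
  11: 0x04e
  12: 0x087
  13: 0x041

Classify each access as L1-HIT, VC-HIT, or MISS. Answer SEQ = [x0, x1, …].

0: 0x106 (blk 16, set 0) → MISS  vc=[]
1: 0x108 (blk 16, set 0) → L1-HIT  vc=[]
2: 0x146 (blk 20, set 0) → MISS  vc=[16]
3: 0x10c (blk 16, set 0) → VC-HIT  vc=[20]
4: 0x106 (blk 16, set 0) → L1-HIT  vc=[20]
5: 0x53 (blk 5, set 1) → MISS  vc=[20]
6: 0x50 (blk 5, set 1) → L1-HIT  vc=[20]
7: 0x103 (blk 16, set 0) → L1-HIT  vc=[20]
8: 0x1da (blk 29, set 1) → MISS  vc=[20, 5]
9: 0x1d8 (blk 29, set 1) → L1-HIT  vc=[20, 5]
10: 0x101 (blk 16, set 0) → L1-HIT  vc=[20, 5]
11: 0x4e (blk 4, set 0) → MISS  vc=[20, 5, 16]
12: 0x87 (blk 8, set 0) → MISS  vc=[20, 5, 16, 4]
13: 0x41 (blk 4, set 0) → VC-HIT  vc=[20, 5, 16, 8]

SEQ = [MISS, L1-HIT, MISS, VC-HIT, L1-HIT, MISS, L1-HIT, L1-HIT, MISS, L1-HIT, L1-HIT, MISS, MISS, VC-HIT]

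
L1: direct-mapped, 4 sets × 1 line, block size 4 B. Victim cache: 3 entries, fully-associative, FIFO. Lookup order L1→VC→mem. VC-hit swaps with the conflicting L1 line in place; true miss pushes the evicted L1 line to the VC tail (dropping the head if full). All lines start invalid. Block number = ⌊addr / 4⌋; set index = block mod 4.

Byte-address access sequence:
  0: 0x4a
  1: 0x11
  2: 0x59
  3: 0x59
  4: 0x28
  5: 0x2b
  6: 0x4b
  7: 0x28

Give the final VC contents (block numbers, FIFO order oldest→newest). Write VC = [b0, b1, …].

VC = [18, 22]

#0 0x4a→b18/s2 MISS; vc=[]
#1 0x11→b4/s0 MISS; vc=[]
#2 0x59→b22/s2 MISS; vc=[18]
#3 0x59→b22/s2 L1-HIT; vc=[18]
#4 0x28→b10/s2 MISS; vc=[18,22]
#5 0x2b→b10/s2 L1-HIT; vc=[18,22]
#6 0x4b→b18/s2 VC-HIT; vc=[10,22]
#7 0x28→b10/s2 VC-HIT; vc=[18,22]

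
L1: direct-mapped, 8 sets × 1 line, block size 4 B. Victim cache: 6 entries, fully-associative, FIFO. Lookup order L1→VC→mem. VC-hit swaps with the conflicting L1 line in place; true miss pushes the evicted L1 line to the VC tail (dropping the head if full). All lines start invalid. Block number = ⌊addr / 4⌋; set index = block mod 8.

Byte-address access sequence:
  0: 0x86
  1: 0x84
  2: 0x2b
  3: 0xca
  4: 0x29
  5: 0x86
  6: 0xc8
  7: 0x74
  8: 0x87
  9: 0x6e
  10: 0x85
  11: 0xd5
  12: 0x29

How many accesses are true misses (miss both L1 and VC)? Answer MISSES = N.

MISSES = 6

0: 0x86 (blk 33, set 1) → MISS  vc=[]
1: 0x84 (blk 33, set 1) → L1-HIT  vc=[]
2: 0x2b (blk 10, set 2) → MISS  vc=[]
3: 0xca (blk 50, set 2) → MISS  vc=[10]
4: 0x29 (blk 10, set 2) → VC-HIT  vc=[50]
5: 0x86 (blk 33, set 1) → L1-HIT  vc=[50]
6: 0xc8 (blk 50, set 2) → VC-HIT  vc=[10]
7: 0x74 (blk 29, set 5) → MISS  vc=[10]
8: 0x87 (blk 33, set 1) → L1-HIT  vc=[10]
9: 0x6e (blk 27, set 3) → MISS  vc=[10]
10: 0x85 (blk 33, set 1) → L1-HIT  vc=[10]
11: 0xd5 (blk 53, set 5) → MISS  vc=[10, 29]
12: 0x29 (blk 10, set 2) → VC-HIT  vc=[50, 29]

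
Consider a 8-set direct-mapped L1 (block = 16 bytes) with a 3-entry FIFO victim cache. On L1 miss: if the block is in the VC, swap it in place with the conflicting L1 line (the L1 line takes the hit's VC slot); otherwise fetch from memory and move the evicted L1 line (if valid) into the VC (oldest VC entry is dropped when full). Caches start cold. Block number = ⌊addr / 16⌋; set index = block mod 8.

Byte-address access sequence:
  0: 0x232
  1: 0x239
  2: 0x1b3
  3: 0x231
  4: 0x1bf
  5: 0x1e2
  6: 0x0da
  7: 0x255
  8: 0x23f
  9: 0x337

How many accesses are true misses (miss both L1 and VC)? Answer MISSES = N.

MISSES = 6

0: 0x232 (blk 35, set 3) → MISS  vc=[]
1: 0x239 (blk 35, set 3) → L1-HIT  vc=[]
2: 0x1b3 (blk 27, set 3) → MISS  vc=[35]
3: 0x231 (blk 35, set 3) → VC-HIT  vc=[27]
4: 0x1bf (blk 27, set 3) → VC-HIT  vc=[35]
5: 0x1e2 (blk 30, set 6) → MISS  vc=[35]
6: 0xda (blk 13, set 5) → MISS  vc=[35]
7: 0x255 (blk 37, set 5) → MISS  vc=[35, 13]
8: 0x23f (blk 35, set 3) → VC-HIT  vc=[27, 13]
9: 0x337 (blk 51, set 3) → MISS  vc=[27, 13, 35]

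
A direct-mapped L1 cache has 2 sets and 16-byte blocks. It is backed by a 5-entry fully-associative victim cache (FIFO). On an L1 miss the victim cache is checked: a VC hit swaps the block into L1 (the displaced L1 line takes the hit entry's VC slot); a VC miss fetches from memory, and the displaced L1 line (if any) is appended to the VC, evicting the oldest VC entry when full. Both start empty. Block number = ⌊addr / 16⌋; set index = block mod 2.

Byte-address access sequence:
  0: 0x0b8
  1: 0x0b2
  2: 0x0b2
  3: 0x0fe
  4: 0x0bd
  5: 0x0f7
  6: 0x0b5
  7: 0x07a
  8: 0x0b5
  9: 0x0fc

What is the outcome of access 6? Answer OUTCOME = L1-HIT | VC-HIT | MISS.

#0 0xb8→b11/s1 MISS; vc=[]
#1 0xb2→b11/s1 L1-HIT; vc=[]
#2 0xb2→b11/s1 L1-HIT; vc=[]
#3 0xfe→b15/s1 MISS; vc=[11]
#4 0xbd→b11/s1 VC-HIT; vc=[15]
#5 0xf7→b15/s1 VC-HIT; vc=[11]
#6 0xb5→b11/s1 VC-HIT; vc=[15]
#7 0x7a→b7/s1 MISS; vc=[15,11]
#8 0xb5→b11/s1 VC-HIT; vc=[15,7]
#9 0xfc→b15/s1 VC-HIT; vc=[11,7]

OUTCOME = VC-HIT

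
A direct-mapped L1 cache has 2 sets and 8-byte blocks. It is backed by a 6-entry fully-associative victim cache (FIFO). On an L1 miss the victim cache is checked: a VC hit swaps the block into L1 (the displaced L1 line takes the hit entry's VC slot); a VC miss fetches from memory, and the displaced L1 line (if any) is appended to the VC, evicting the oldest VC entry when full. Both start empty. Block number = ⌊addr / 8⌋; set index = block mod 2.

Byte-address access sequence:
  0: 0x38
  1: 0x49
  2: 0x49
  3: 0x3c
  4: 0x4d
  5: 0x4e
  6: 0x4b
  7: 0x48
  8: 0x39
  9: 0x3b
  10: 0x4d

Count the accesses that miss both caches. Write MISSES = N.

MISSES = 2

#0 0x38→b7/s1 MISS; vc=[]
#1 0x49→b9/s1 MISS; vc=[7]
#2 0x49→b9/s1 L1-HIT; vc=[7]
#3 0x3c→b7/s1 VC-HIT; vc=[9]
#4 0x4d→b9/s1 VC-HIT; vc=[7]
#5 0x4e→b9/s1 L1-HIT; vc=[7]
#6 0x4b→b9/s1 L1-HIT; vc=[7]
#7 0x48→b9/s1 L1-HIT; vc=[7]
#8 0x39→b7/s1 VC-HIT; vc=[9]
#9 0x3b→b7/s1 L1-HIT; vc=[9]
#10 0x4d→b9/s1 VC-HIT; vc=[7]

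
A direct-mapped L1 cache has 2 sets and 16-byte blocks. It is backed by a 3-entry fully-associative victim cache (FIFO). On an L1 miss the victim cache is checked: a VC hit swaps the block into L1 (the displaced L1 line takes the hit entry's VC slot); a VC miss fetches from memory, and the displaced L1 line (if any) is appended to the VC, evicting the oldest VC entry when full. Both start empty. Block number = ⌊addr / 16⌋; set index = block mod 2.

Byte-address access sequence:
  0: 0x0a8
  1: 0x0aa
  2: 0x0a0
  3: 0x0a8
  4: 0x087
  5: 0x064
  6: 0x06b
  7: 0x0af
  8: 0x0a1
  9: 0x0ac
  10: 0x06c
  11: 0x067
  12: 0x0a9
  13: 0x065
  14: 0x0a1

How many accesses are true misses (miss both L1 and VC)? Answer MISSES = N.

MISSES = 3

0: 0xa8 (blk 10, set 0) → MISS  vc=[]
1: 0xaa (blk 10, set 0) → L1-HIT  vc=[]
2: 0xa0 (blk 10, set 0) → L1-HIT  vc=[]
3: 0xa8 (blk 10, set 0) → L1-HIT  vc=[]
4: 0x87 (blk 8, set 0) → MISS  vc=[10]
5: 0x64 (blk 6, set 0) → MISS  vc=[10, 8]
6: 0x6b (blk 6, set 0) → L1-HIT  vc=[10, 8]
7: 0xaf (blk 10, set 0) → VC-HIT  vc=[6, 8]
8: 0xa1 (blk 10, set 0) → L1-HIT  vc=[6, 8]
9: 0xac (blk 10, set 0) → L1-HIT  vc=[6, 8]
10: 0x6c (blk 6, set 0) → VC-HIT  vc=[10, 8]
11: 0x67 (blk 6, set 0) → L1-HIT  vc=[10, 8]
12: 0xa9 (blk 10, set 0) → VC-HIT  vc=[6, 8]
13: 0x65 (blk 6, set 0) → VC-HIT  vc=[10, 8]
14: 0xa1 (blk 10, set 0) → VC-HIT  vc=[6, 8]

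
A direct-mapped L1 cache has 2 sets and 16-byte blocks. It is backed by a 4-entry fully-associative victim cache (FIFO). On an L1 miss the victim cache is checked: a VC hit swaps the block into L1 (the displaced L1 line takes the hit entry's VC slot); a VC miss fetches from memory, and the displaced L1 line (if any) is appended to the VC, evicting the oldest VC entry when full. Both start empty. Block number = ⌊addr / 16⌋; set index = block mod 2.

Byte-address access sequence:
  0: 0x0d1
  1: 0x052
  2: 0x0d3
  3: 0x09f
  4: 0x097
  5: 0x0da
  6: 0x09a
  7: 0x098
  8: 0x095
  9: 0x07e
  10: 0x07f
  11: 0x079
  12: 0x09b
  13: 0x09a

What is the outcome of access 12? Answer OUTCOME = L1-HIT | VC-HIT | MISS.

OUTCOME = VC-HIT

0: 0xd1 (blk 13, set 1) → MISS  vc=[]
1: 0x52 (blk 5, set 1) → MISS  vc=[13]
2: 0xd3 (blk 13, set 1) → VC-HIT  vc=[5]
3: 0x9f (blk 9, set 1) → MISS  vc=[5, 13]
4: 0x97 (blk 9, set 1) → L1-HIT  vc=[5, 13]
5: 0xda (blk 13, set 1) → VC-HIT  vc=[5, 9]
6: 0x9a (blk 9, set 1) → VC-HIT  vc=[5, 13]
7: 0x98 (blk 9, set 1) → L1-HIT  vc=[5, 13]
8: 0x95 (blk 9, set 1) → L1-HIT  vc=[5, 13]
9: 0x7e (blk 7, set 1) → MISS  vc=[5, 13, 9]
10: 0x7f (blk 7, set 1) → L1-HIT  vc=[5, 13, 9]
11: 0x79 (blk 7, set 1) → L1-HIT  vc=[5, 13, 9]
12: 0x9b (blk 9, set 1) → VC-HIT  vc=[5, 13, 7]
13: 0x9a (blk 9, set 1) → L1-HIT  vc=[5, 13, 7]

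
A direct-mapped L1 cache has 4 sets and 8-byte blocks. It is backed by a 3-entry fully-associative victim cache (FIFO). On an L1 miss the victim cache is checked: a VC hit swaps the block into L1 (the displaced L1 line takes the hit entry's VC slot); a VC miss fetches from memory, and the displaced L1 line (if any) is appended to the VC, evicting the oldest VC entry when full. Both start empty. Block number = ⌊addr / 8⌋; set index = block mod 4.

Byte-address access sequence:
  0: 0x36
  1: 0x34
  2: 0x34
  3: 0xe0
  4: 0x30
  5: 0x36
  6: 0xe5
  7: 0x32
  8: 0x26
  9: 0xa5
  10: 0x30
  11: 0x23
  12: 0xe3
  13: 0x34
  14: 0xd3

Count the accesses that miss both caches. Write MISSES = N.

MISSES = 5

#0 0x36→b6/s2 MISS; vc=[]
#1 0x34→b6/s2 L1-HIT; vc=[]
#2 0x34→b6/s2 L1-HIT; vc=[]
#3 0xe0→b28/s0 MISS; vc=[]
#4 0x30→b6/s2 L1-HIT; vc=[]
#5 0x36→b6/s2 L1-HIT; vc=[]
#6 0xe5→b28/s0 L1-HIT; vc=[]
#7 0x32→b6/s2 L1-HIT; vc=[]
#8 0x26→b4/s0 MISS; vc=[28]
#9 0xa5→b20/s0 MISS; vc=[28,4]
#10 0x30→b6/s2 L1-HIT; vc=[28,4]
#11 0x23→b4/s0 VC-HIT; vc=[28,20]
#12 0xe3→b28/s0 VC-HIT; vc=[4,20]
#13 0x34→b6/s2 L1-HIT; vc=[4,20]
#14 0xd3→b26/s2 MISS; vc=[4,20,6]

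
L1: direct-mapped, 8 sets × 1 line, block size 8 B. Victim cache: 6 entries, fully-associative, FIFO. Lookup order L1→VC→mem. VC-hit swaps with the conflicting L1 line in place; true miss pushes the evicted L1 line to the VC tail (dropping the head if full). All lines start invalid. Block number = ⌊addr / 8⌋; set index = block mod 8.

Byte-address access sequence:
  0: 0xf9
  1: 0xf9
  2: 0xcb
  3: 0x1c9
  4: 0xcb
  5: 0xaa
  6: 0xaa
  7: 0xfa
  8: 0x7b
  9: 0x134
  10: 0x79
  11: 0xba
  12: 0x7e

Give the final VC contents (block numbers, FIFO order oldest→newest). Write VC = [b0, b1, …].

VC = [57, 31, 23]

#0 0xf9→b31/s7 MISS; vc=[]
#1 0xf9→b31/s7 L1-HIT; vc=[]
#2 0xcb→b25/s1 MISS; vc=[]
#3 0x1c9→b57/s1 MISS; vc=[25]
#4 0xcb→b25/s1 VC-HIT; vc=[57]
#5 0xaa→b21/s5 MISS; vc=[57]
#6 0xaa→b21/s5 L1-HIT; vc=[57]
#7 0xfa→b31/s7 L1-HIT; vc=[57]
#8 0x7b→b15/s7 MISS; vc=[57,31]
#9 0x134→b38/s6 MISS; vc=[57,31]
#10 0x79→b15/s7 L1-HIT; vc=[57,31]
#11 0xba→b23/s7 MISS; vc=[57,31,15]
#12 0x7e→b15/s7 VC-HIT; vc=[57,31,23]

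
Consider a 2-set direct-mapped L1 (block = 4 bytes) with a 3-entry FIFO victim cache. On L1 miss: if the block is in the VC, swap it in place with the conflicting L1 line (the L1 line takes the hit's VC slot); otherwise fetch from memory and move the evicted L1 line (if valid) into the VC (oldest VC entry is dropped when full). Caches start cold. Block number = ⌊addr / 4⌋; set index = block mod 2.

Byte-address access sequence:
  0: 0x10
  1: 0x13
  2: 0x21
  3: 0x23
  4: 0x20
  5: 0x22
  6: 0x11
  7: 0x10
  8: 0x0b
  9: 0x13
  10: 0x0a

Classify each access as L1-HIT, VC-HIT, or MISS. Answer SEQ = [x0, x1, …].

#0 0x10→b4/s0 MISS; vc=[]
#1 0x13→b4/s0 L1-HIT; vc=[]
#2 0x21→b8/s0 MISS; vc=[4]
#3 0x23→b8/s0 L1-HIT; vc=[4]
#4 0x20→b8/s0 L1-HIT; vc=[4]
#5 0x22→b8/s0 L1-HIT; vc=[4]
#6 0x11→b4/s0 VC-HIT; vc=[8]
#7 0x10→b4/s0 L1-HIT; vc=[8]
#8 0xb→b2/s0 MISS; vc=[8,4]
#9 0x13→b4/s0 VC-HIT; vc=[8,2]
#10 0xa→b2/s0 VC-HIT; vc=[8,4]

SEQ = [MISS, L1-HIT, MISS, L1-HIT, L1-HIT, L1-HIT, VC-HIT, L1-HIT, MISS, VC-HIT, VC-HIT]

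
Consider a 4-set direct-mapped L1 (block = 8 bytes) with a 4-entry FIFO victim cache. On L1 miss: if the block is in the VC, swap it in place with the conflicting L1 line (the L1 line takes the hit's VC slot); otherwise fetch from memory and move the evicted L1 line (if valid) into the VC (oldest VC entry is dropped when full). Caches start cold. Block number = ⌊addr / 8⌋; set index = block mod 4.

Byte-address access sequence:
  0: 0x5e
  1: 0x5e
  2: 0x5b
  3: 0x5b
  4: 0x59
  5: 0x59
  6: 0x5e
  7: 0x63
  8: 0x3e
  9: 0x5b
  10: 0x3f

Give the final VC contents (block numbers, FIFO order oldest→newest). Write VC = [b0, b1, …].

VC = [11]

#0 0x5e→b11/s3 MISS; vc=[]
#1 0x5e→b11/s3 L1-HIT; vc=[]
#2 0x5b→b11/s3 L1-HIT; vc=[]
#3 0x5b→b11/s3 L1-HIT; vc=[]
#4 0x59→b11/s3 L1-HIT; vc=[]
#5 0x59→b11/s3 L1-HIT; vc=[]
#6 0x5e→b11/s3 L1-HIT; vc=[]
#7 0x63→b12/s0 MISS; vc=[]
#8 0x3e→b7/s3 MISS; vc=[11]
#9 0x5b→b11/s3 VC-HIT; vc=[7]
#10 0x3f→b7/s3 VC-HIT; vc=[11]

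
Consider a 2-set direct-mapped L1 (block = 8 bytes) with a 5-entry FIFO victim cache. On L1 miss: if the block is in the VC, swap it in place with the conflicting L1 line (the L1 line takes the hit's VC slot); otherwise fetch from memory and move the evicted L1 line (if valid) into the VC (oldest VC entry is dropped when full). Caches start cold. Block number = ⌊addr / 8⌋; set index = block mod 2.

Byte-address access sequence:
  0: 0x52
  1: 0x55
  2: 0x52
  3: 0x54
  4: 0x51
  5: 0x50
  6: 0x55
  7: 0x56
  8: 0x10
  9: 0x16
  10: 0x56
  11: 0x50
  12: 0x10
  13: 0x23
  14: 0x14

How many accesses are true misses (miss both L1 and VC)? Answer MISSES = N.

MISSES = 3

0: 0x52 (blk 10, set 0) → MISS  vc=[]
1: 0x55 (blk 10, set 0) → L1-HIT  vc=[]
2: 0x52 (blk 10, set 0) → L1-HIT  vc=[]
3: 0x54 (blk 10, set 0) → L1-HIT  vc=[]
4: 0x51 (blk 10, set 0) → L1-HIT  vc=[]
5: 0x50 (blk 10, set 0) → L1-HIT  vc=[]
6: 0x55 (blk 10, set 0) → L1-HIT  vc=[]
7: 0x56 (blk 10, set 0) → L1-HIT  vc=[]
8: 0x10 (blk 2, set 0) → MISS  vc=[10]
9: 0x16 (blk 2, set 0) → L1-HIT  vc=[10]
10: 0x56 (blk 10, set 0) → VC-HIT  vc=[2]
11: 0x50 (blk 10, set 0) → L1-HIT  vc=[2]
12: 0x10 (blk 2, set 0) → VC-HIT  vc=[10]
13: 0x23 (blk 4, set 0) → MISS  vc=[10, 2]
14: 0x14 (blk 2, set 0) → VC-HIT  vc=[10, 4]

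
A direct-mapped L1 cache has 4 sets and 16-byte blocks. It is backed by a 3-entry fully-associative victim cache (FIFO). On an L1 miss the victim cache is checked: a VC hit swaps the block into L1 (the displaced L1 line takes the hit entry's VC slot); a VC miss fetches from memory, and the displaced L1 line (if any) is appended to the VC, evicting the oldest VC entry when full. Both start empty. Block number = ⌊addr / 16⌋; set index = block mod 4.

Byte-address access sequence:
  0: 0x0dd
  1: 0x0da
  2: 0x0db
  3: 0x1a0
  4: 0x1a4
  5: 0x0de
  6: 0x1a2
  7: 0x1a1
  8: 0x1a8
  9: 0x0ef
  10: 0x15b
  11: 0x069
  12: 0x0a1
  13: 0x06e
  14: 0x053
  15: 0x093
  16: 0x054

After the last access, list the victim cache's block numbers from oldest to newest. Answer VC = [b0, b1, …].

0: 0xdd (blk 13, set 1) → MISS  vc=[]
1: 0xda (blk 13, set 1) → L1-HIT  vc=[]
2: 0xdb (blk 13, set 1) → L1-HIT  vc=[]
3: 0x1a0 (blk 26, set 2) → MISS  vc=[]
4: 0x1a4 (blk 26, set 2) → L1-HIT  vc=[]
5: 0xde (blk 13, set 1) → L1-HIT  vc=[]
6: 0x1a2 (blk 26, set 2) → L1-HIT  vc=[]
7: 0x1a1 (blk 26, set 2) → L1-HIT  vc=[]
8: 0x1a8 (blk 26, set 2) → L1-HIT  vc=[]
9: 0xef (blk 14, set 2) → MISS  vc=[26]
10: 0x15b (blk 21, set 1) → MISS  vc=[26, 13]
11: 0x69 (blk 6, set 2) → MISS  vc=[26, 13, 14]
12: 0xa1 (blk 10, set 2) → MISS  vc=[13, 14, 6]
13: 0x6e (blk 6, set 2) → VC-HIT  vc=[13, 14, 10]
14: 0x53 (blk 5, set 1) → MISS  vc=[14, 10, 21]
15: 0x93 (blk 9, set 1) → MISS  vc=[10, 21, 5]
16: 0x54 (blk 5, set 1) → VC-HIT  vc=[10, 21, 9]

VC = [10, 21, 9]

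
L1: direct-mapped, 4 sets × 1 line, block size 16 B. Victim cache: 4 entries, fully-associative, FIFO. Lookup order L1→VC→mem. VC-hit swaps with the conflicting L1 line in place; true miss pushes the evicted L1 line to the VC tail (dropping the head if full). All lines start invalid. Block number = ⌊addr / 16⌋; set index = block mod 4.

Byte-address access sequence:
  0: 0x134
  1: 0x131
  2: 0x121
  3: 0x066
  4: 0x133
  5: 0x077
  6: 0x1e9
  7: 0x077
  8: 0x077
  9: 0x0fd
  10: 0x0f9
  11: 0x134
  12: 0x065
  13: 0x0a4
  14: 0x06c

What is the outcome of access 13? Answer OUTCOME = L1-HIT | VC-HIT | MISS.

#0 0x134→b19/s3 MISS; vc=[]
#1 0x131→b19/s3 L1-HIT; vc=[]
#2 0x121→b18/s2 MISS; vc=[]
#3 0x66→b6/s2 MISS; vc=[18]
#4 0x133→b19/s3 L1-HIT; vc=[18]
#5 0x77→b7/s3 MISS; vc=[18,19]
#6 0x1e9→b30/s2 MISS; vc=[18,19,6]
#7 0x77→b7/s3 L1-HIT; vc=[18,19,6]
#8 0x77→b7/s3 L1-HIT; vc=[18,19,6]
#9 0xfd→b15/s3 MISS; vc=[18,19,6,7]
#10 0xf9→b15/s3 L1-HIT; vc=[18,19,6,7]
#11 0x134→b19/s3 VC-HIT; vc=[18,15,6,7]
#12 0x65→b6/s2 VC-HIT; vc=[18,15,30,7]
#13 0xa4→b10/s2 MISS; vc=[15,30,7,6]
#14 0x6c→b6/s2 VC-HIT; vc=[15,30,7,10]

OUTCOME = MISS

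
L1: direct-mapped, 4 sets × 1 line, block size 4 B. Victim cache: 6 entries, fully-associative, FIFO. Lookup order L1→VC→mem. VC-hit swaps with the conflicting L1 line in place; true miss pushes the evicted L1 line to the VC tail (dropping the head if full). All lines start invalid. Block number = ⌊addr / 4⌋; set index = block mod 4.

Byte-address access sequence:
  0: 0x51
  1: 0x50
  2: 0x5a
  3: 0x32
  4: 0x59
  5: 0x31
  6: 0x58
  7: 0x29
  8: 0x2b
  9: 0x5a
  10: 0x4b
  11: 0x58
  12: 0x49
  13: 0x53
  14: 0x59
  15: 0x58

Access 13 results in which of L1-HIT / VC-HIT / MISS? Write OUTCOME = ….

OUTCOME = VC-HIT

  [0] addr=0x51 blk=20 s=0: MISS | VC []
  [1] addr=0x50 blk=20 s=0: L1-HIT | VC []
  [2] addr=0x5a blk=22 s=2: MISS | VC []
  [3] addr=0x32 blk=12 s=0: MISS | VC [20]
  [4] addr=0x59 blk=22 s=2: L1-HIT | VC [20]
  [5] addr=0x31 blk=12 s=0: L1-HIT | VC [20]
  [6] addr=0x58 blk=22 s=2: L1-HIT | VC [20]
  [7] addr=0x29 blk=10 s=2: MISS | VC [20, 22]
  [8] addr=0x2b blk=10 s=2: L1-HIT | VC [20, 22]
  [9] addr=0x5a blk=22 s=2: VC-HIT | VC [20, 10]
  [10] addr=0x4b blk=18 s=2: MISS | VC [20, 10, 22]
  [11] addr=0x58 blk=22 s=2: VC-HIT | VC [20, 10, 18]
  [12] addr=0x49 blk=18 s=2: VC-HIT | VC [20, 10, 22]
  [13] addr=0x53 blk=20 s=0: VC-HIT | VC [12, 10, 22]
  [14] addr=0x59 blk=22 s=2: VC-HIT | VC [12, 10, 18]
  [15] addr=0x58 blk=22 s=2: L1-HIT | VC [12, 10, 18]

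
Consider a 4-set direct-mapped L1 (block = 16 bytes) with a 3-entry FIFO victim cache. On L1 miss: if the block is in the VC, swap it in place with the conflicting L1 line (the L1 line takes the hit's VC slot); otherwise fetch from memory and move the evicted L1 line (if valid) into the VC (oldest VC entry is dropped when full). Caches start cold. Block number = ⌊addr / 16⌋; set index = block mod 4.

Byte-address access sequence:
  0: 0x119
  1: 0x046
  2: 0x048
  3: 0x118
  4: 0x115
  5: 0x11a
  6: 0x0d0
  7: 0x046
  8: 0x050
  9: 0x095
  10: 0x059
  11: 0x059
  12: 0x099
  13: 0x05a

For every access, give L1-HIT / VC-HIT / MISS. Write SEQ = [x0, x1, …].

SEQ = [MISS, MISS, L1-HIT, L1-HIT, L1-HIT, L1-HIT, MISS, L1-HIT, MISS, MISS, VC-HIT, L1-HIT, VC-HIT, VC-HIT]

0: 0x119 (blk 17, set 1) → MISS  vc=[]
1: 0x46 (blk 4, set 0) → MISS  vc=[]
2: 0x48 (blk 4, set 0) → L1-HIT  vc=[]
3: 0x118 (blk 17, set 1) → L1-HIT  vc=[]
4: 0x115 (blk 17, set 1) → L1-HIT  vc=[]
5: 0x11a (blk 17, set 1) → L1-HIT  vc=[]
6: 0xd0 (blk 13, set 1) → MISS  vc=[17]
7: 0x46 (blk 4, set 0) → L1-HIT  vc=[17]
8: 0x50 (blk 5, set 1) → MISS  vc=[17, 13]
9: 0x95 (blk 9, set 1) → MISS  vc=[17, 13, 5]
10: 0x59 (blk 5, set 1) → VC-HIT  vc=[17, 13, 9]
11: 0x59 (blk 5, set 1) → L1-HIT  vc=[17, 13, 9]
12: 0x99 (blk 9, set 1) → VC-HIT  vc=[17, 13, 5]
13: 0x5a (blk 5, set 1) → VC-HIT  vc=[17, 13, 9]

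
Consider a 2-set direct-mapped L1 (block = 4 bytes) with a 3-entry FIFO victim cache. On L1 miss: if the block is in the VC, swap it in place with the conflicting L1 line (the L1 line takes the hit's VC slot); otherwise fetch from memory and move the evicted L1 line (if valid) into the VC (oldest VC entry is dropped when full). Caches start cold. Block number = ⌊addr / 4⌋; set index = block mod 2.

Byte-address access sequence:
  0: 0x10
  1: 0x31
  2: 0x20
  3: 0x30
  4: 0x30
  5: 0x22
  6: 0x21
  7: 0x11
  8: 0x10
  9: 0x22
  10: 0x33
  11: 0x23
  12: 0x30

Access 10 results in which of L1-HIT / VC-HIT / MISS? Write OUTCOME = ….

  [0] addr=0x10 blk=4 s=0: MISS | VC []
  [1] addr=0x31 blk=12 s=0: MISS | VC [4]
  [2] addr=0x20 blk=8 s=0: MISS | VC [4, 12]
  [3] addr=0x30 blk=12 s=0: VC-HIT | VC [4, 8]
  [4] addr=0x30 blk=12 s=0: L1-HIT | VC [4, 8]
  [5] addr=0x22 blk=8 s=0: VC-HIT | VC [4, 12]
  [6] addr=0x21 blk=8 s=0: L1-HIT | VC [4, 12]
  [7] addr=0x11 blk=4 s=0: VC-HIT | VC [8, 12]
  [8] addr=0x10 blk=4 s=0: L1-HIT | VC [8, 12]
  [9] addr=0x22 blk=8 s=0: VC-HIT | VC [4, 12]
  [10] addr=0x33 blk=12 s=0: VC-HIT | VC [4, 8]
  [11] addr=0x23 blk=8 s=0: VC-HIT | VC [4, 12]
  [12] addr=0x30 blk=12 s=0: VC-HIT | VC [4, 8]

OUTCOME = VC-HIT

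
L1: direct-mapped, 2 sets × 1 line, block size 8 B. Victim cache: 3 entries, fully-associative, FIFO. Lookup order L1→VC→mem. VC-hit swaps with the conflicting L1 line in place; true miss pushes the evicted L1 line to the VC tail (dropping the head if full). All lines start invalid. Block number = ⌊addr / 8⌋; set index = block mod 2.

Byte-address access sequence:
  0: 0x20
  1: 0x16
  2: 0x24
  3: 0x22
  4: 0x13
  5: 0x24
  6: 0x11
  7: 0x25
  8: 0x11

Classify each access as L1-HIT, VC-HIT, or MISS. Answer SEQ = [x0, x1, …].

SEQ = [MISS, MISS, VC-HIT, L1-HIT, VC-HIT, VC-HIT, VC-HIT, VC-HIT, VC-HIT]

0: 0x20 (blk 4, set 0) → MISS  vc=[]
1: 0x16 (blk 2, set 0) → MISS  vc=[4]
2: 0x24 (blk 4, set 0) → VC-HIT  vc=[2]
3: 0x22 (blk 4, set 0) → L1-HIT  vc=[2]
4: 0x13 (blk 2, set 0) → VC-HIT  vc=[4]
5: 0x24 (blk 4, set 0) → VC-HIT  vc=[2]
6: 0x11 (blk 2, set 0) → VC-HIT  vc=[4]
7: 0x25 (blk 4, set 0) → VC-HIT  vc=[2]
8: 0x11 (blk 2, set 0) → VC-HIT  vc=[4]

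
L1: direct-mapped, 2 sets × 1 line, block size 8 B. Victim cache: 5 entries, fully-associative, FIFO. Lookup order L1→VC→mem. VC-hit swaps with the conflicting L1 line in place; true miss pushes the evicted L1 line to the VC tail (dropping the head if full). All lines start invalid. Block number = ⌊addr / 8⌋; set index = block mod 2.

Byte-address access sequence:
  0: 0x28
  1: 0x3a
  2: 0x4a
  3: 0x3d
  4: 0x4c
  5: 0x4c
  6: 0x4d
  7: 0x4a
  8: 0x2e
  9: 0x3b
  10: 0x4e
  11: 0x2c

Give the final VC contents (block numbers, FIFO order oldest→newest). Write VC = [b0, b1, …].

VC = [7, 9]

  [0] addr=0x28 blk=5 s=1: MISS | VC []
  [1] addr=0x3a blk=7 s=1: MISS | VC [5]
  [2] addr=0x4a blk=9 s=1: MISS | VC [5, 7]
  [3] addr=0x3d blk=7 s=1: VC-HIT | VC [5, 9]
  [4] addr=0x4c blk=9 s=1: VC-HIT | VC [5, 7]
  [5] addr=0x4c blk=9 s=1: L1-HIT | VC [5, 7]
  [6] addr=0x4d blk=9 s=1: L1-HIT | VC [5, 7]
  [7] addr=0x4a blk=9 s=1: L1-HIT | VC [5, 7]
  [8] addr=0x2e blk=5 s=1: VC-HIT | VC [9, 7]
  [9] addr=0x3b blk=7 s=1: VC-HIT | VC [9, 5]
  [10] addr=0x4e blk=9 s=1: VC-HIT | VC [7, 5]
  [11] addr=0x2c blk=5 s=1: VC-HIT | VC [7, 9]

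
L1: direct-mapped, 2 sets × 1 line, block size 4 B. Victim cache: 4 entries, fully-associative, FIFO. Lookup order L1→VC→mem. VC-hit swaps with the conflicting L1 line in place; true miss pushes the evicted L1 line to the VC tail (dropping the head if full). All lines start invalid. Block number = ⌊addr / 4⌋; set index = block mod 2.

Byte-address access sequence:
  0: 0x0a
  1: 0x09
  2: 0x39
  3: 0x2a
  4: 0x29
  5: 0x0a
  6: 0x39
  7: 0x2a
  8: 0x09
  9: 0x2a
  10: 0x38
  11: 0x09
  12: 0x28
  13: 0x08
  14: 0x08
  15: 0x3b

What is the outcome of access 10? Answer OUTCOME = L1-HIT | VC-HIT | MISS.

OUTCOME = VC-HIT

0: 0xa (blk 2, set 0) → MISS  vc=[]
1: 0x9 (blk 2, set 0) → L1-HIT  vc=[]
2: 0x39 (blk 14, set 0) → MISS  vc=[2]
3: 0x2a (blk 10, set 0) → MISS  vc=[2, 14]
4: 0x29 (blk 10, set 0) → L1-HIT  vc=[2, 14]
5: 0xa (blk 2, set 0) → VC-HIT  vc=[10, 14]
6: 0x39 (blk 14, set 0) → VC-HIT  vc=[10, 2]
7: 0x2a (blk 10, set 0) → VC-HIT  vc=[14, 2]
8: 0x9 (blk 2, set 0) → VC-HIT  vc=[14, 10]
9: 0x2a (blk 10, set 0) → VC-HIT  vc=[14, 2]
10: 0x38 (blk 14, set 0) → VC-HIT  vc=[10, 2]
11: 0x9 (blk 2, set 0) → VC-HIT  vc=[10, 14]
12: 0x28 (blk 10, set 0) → VC-HIT  vc=[2, 14]
13: 0x8 (blk 2, set 0) → VC-HIT  vc=[10, 14]
14: 0x8 (blk 2, set 0) → L1-HIT  vc=[10, 14]
15: 0x3b (blk 14, set 0) → VC-HIT  vc=[10, 2]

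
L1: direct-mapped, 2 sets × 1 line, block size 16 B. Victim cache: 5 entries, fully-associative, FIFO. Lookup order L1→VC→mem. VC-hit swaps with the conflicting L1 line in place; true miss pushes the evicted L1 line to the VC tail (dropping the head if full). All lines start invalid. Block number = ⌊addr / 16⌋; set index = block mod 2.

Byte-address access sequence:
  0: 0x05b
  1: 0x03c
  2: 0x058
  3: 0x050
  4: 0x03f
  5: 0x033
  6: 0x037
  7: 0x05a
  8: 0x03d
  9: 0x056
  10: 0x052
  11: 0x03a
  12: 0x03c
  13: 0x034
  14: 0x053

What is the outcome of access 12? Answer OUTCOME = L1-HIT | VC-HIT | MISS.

#0 0x5b→b5/s1 MISS; vc=[]
#1 0x3c→b3/s1 MISS; vc=[5]
#2 0x58→b5/s1 VC-HIT; vc=[3]
#3 0x50→b5/s1 L1-HIT; vc=[3]
#4 0x3f→b3/s1 VC-HIT; vc=[5]
#5 0x33→b3/s1 L1-HIT; vc=[5]
#6 0x37→b3/s1 L1-HIT; vc=[5]
#7 0x5a→b5/s1 VC-HIT; vc=[3]
#8 0x3d→b3/s1 VC-HIT; vc=[5]
#9 0x56→b5/s1 VC-HIT; vc=[3]
#10 0x52→b5/s1 L1-HIT; vc=[3]
#11 0x3a→b3/s1 VC-HIT; vc=[5]
#12 0x3c→b3/s1 L1-HIT; vc=[5]
#13 0x34→b3/s1 L1-HIT; vc=[5]
#14 0x53→b5/s1 VC-HIT; vc=[3]

OUTCOME = L1-HIT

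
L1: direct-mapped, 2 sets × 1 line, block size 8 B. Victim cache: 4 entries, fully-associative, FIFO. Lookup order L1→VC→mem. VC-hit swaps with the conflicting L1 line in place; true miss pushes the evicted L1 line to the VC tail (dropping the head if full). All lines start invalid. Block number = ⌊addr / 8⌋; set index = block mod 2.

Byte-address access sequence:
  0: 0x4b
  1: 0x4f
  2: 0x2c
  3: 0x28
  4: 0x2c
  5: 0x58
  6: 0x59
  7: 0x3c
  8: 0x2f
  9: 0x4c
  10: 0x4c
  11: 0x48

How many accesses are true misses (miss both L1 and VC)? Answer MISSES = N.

MISSES = 4

0: 0x4b (blk 9, set 1) → MISS  vc=[]
1: 0x4f (blk 9, set 1) → L1-HIT  vc=[]
2: 0x2c (blk 5, set 1) → MISS  vc=[9]
3: 0x28 (blk 5, set 1) → L1-HIT  vc=[9]
4: 0x2c (blk 5, set 1) → L1-HIT  vc=[9]
5: 0x58 (blk 11, set 1) → MISS  vc=[9, 5]
6: 0x59 (blk 11, set 1) → L1-HIT  vc=[9, 5]
7: 0x3c (blk 7, set 1) → MISS  vc=[9, 5, 11]
8: 0x2f (blk 5, set 1) → VC-HIT  vc=[9, 7, 11]
9: 0x4c (blk 9, set 1) → VC-HIT  vc=[5, 7, 11]
10: 0x4c (blk 9, set 1) → L1-HIT  vc=[5, 7, 11]
11: 0x48 (blk 9, set 1) → L1-HIT  vc=[5, 7, 11]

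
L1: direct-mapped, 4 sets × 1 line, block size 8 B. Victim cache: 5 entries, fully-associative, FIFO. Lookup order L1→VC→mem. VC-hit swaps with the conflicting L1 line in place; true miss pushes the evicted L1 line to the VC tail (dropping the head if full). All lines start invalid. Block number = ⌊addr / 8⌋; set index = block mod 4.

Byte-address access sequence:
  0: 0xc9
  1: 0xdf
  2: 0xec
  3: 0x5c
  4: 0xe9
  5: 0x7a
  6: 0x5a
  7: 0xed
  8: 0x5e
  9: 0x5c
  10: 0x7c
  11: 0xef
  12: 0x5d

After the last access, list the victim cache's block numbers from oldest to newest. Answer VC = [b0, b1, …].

#0 0xc9→b25/s1 MISS; vc=[]
#1 0xdf→b27/s3 MISS; vc=[]
#2 0xec→b29/s1 MISS; vc=[25]
#3 0x5c→b11/s3 MISS; vc=[25,27]
#4 0xe9→b29/s1 L1-HIT; vc=[25,27]
#5 0x7a→b15/s3 MISS; vc=[25,27,11]
#6 0x5a→b11/s3 VC-HIT; vc=[25,27,15]
#7 0xed→b29/s1 L1-HIT; vc=[25,27,15]
#8 0x5e→b11/s3 L1-HIT; vc=[25,27,15]
#9 0x5c→b11/s3 L1-HIT; vc=[25,27,15]
#10 0x7c→b15/s3 VC-HIT; vc=[25,27,11]
#11 0xef→b29/s1 L1-HIT; vc=[25,27,11]
#12 0x5d→b11/s3 VC-HIT; vc=[25,27,15]

VC = [25, 27, 15]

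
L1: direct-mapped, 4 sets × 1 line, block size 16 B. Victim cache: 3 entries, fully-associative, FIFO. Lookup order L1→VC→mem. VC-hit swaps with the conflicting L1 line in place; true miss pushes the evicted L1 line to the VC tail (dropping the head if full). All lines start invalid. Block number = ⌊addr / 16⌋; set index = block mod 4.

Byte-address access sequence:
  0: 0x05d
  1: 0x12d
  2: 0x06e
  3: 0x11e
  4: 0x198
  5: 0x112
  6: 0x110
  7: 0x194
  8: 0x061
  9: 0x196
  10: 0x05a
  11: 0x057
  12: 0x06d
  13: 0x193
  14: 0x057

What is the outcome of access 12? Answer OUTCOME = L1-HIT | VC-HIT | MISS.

0: 0x5d (blk 5, set 1) → MISS  vc=[]
1: 0x12d (blk 18, set 2) → MISS  vc=[]
2: 0x6e (blk 6, set 2) → MISS  vc=[18]
3: 0x11e (blk 17, set 1) → MISS  vc=[18, 5]
4: 0x198 (blk 25, set 1) → MISS  vc=[18, 5, 17]
5: 0x112 (blk 17, set 1) → VC-HIT  vc=[18, 5, 25]
6: 0x110 (blk 17, set 1) → L1-HIT  vc=[18, 5, 25]
7: 0x194 (blk 25, set 1) → VC-HIT  vc=[18, 5, 17]
8: 0x61 (blk 6, set 2) → L1-HIT  vc=[18, 5, 17]
9: 0x196 (blk 25, set 1) → L1-HIT  vc=[18, 5, 17]
10: 0x5a (blk 5, set 1) → VC-HIT  vc=[18, 25, 17]
11: 0x57 (blk 5, set 1) → L1-HIT  vc=[18, 25, 17]
12: 0x6d (blk 6, set 2) → L1-HIT  vc=[18, 25, 17]
13: 0x193 (blk 25, set 1) → VC-HIT  vc=[18, 5, 17]
14: 0x57 (blk 5, set 1) → VC-HIT  vc=[18, 25, 17]

OUTCOME = L1-HIT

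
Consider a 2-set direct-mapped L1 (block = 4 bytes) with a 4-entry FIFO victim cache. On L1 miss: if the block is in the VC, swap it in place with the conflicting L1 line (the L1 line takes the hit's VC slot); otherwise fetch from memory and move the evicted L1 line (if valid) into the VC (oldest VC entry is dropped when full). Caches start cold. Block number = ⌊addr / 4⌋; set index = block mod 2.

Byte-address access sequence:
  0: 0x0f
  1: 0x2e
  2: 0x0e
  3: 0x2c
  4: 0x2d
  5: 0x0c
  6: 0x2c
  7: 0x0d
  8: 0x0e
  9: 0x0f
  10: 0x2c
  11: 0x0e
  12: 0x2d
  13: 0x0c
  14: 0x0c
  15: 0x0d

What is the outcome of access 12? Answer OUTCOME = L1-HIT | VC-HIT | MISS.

0: 0xf (blk 3, set 1) → MISS  vc=[]
1: 0x2e (blk 11, set 1) → MISS  vc=[3]
2: 0xe (blk 3, set 1) → VC-HIT  vc=[11]
3: 0x2c (blk 11, set 1) → VC-HIT  vc=[3]
4: 0x2d (blk 11, set 1) → L1-HIT  vc=[3]
5: 0xc (blk 3, set 1) → VC-HIT  vc=[11]
6: 0x2c (blk 11, set 1) → VC-HIT  vc=[3]
7: 0xd (blk 3, set 1) → VC-HIT  vc=[11]
8: 0xe (blk 3, set 1) → L1-HIT  vc=[11]
9: 0xf (blk 3, set 1) → L1-HIT  vc=[11]
10: 0x2c (blk 11, set 1) → VC-HIT  vc=[3]
11: 0xe (blk 3, set 1) → VC-HIT  vc=[11]
12: 0x2d (blk 11, set 1) → VC-HIT  vc=[3]
13: 0xc (blk 3, set 1) → VC-HIT  vc=[11]
14: 0xc (blk 3, set 1) → L1-HIT  vc=[11]
15: 0xd (blk 3, set 1) → L1-HIT  vc=[11]

OUTCOME = VC-HIT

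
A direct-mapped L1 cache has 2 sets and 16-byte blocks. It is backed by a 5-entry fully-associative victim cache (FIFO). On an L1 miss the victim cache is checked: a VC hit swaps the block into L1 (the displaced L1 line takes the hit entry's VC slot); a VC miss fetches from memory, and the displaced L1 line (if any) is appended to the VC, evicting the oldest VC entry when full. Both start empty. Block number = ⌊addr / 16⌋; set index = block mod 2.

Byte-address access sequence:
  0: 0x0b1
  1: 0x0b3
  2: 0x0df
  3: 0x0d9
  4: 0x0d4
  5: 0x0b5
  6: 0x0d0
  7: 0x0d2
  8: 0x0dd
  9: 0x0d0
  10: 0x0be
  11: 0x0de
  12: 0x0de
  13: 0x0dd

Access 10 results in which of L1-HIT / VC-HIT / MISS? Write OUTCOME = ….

OUTCOME = VC-HIT

#0 0xb1→b11/s1 MISS; vc=[]
#1 0xb3→b11/s1 L1-HIT; vc=[]
#2 0xdf→b13/s1 MISS; vc=[11]
#3 0xd9→b13/s1 L1-HIT; vc=[11]
#4 0xd4→b13/s1 L1-HIT; vc=[11]
#5 0xb5→b11/s1 VC-HIT; vc=[13]
#6 0xd0→b13/s1 VC-HIT; vc=[11]
#7 0xd2→b13/s1 L1-HIT; vc=[11]
#8 0xdd→b13/s1 L1-HIT; vc=[11]
#9 0xd0→b13/s1 L1-HIT; vc=[11]
#10 0xbe→b11/s1 VC-HIT; vc=[13]
#11 0xde→b13/s1 VC-HIT; vc=[11]
#12 0xde→b13/s1 L1-HIT; vc=[11]
#13 0xdd→b13/s1 L1-HIT; vc=[11]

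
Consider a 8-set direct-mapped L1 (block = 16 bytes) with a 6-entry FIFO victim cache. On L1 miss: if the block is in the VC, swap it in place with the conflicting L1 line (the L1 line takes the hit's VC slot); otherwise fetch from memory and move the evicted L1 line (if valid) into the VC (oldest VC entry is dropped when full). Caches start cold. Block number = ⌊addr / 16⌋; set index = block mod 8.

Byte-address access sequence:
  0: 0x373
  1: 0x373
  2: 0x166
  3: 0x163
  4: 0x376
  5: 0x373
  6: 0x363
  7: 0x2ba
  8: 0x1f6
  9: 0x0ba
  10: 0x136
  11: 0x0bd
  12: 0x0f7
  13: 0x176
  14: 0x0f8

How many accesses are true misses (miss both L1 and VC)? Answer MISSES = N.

#0 0x373→b55/s7 MISS; vc=[]
#1 0x373→b55/s7 L1-HIT; vc=[]
#2 0x166→b22/s6 MISS; vc=[]
#3 0x163→b22/s6 L1-HIT; vc=[]
#4 0x376→b55/s7 L1-HIT; vc=[]
#5 0x373→b55/s7 L1-HIT; vc=[]
#6 0x363→b54/s6 MISS; vc=[22]
#7 0x2ba→b43/s3 MISS; vc=[22]
#8 0x1f6→b31/s7 MISS; vc=[22,55]
#9 0xba→b11/s3 MISS; vc=[22,55,43]
#10 0x136→b19/s3 MISS; vc=[22,55,43,11]
#11 0xbd→b11/s3 VC-HIT; vc=[22,55,43,19]
#12 0xf7→b15/s7 MISS; vc=[22,55,43,19,31]
#13 0x176→b23/s7 MISS; vc=[22,55,43,19,31,15]
#14 0xf8→b15/s7 VC-HIT; vc=[22,55,43,19,31,23]

MISSES = 9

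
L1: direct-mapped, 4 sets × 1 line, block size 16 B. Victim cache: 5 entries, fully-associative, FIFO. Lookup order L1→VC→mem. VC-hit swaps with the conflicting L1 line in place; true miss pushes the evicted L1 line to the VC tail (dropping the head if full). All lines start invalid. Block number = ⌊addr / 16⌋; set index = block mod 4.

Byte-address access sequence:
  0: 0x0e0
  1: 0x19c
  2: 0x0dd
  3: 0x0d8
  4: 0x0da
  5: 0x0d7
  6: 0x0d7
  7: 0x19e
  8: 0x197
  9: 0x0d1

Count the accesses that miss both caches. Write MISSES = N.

MISSES = 3

#0 0xe0→b14/s2 MISS; vc=[]
#1 0x19c→b25/s1 MISS; vc=[]
#2 0xdd→b13/s1 MISS; vc=[25]
#3 0xd8→b13/s1 L1-HIT; vc=[25]
#4 0xda→b13/s1 L1-HIT; vc=[25]
#5 0xd7→b13/s1 L1-HIT; vc=[25]
#6 0xd7→b13/s1 L1-HIT; vc=[25]
#7 0x19e→b25/s1 VC-HIT; vc=[13]
#8 0x197→b25/s1 L1-HIT; vc=[13]
#9 0xd1→b13/s1 VC-HIT; vc=[25]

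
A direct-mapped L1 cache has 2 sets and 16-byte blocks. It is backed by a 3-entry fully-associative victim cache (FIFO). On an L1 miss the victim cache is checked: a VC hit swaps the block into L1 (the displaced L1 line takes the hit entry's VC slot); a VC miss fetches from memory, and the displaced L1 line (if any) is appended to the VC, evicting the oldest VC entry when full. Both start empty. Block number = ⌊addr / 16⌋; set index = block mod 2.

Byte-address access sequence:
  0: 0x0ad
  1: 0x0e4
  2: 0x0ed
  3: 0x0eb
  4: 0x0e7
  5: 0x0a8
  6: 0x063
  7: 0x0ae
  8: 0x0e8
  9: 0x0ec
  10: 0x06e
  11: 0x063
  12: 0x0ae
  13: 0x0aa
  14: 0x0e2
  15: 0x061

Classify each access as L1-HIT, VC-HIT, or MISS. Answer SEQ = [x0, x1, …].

#0 0xad→b10/s0 MISS; vc=[]
#1 0xe4→b14/s0 MISS; vc=[10]
#2 0xed→b14/s0 L1-HIT; vc=[10]
#3 0xeb→b14/s0 L1-HIT; vc=[10]
#4 0xe7→b14/s0 L1-HIT; vc=[10]
#5 0xa8→b10/s0 VC-HIT; vc=[14]
#6 0x63→b6/s0 MISS; vc=[14,10]
#7 0xae→b10/s0 VC-HIT; vc=[14,6]
#8 0xe8→b14/s0 VC-HIT; vc=[10,6]
#9 0xec→b14/s0 L1-HIT; vc=[10,6]
#10 0x6e→b6/s0 VC-HIT; vc=[10,14]
#11 0x63→b6/s0 L1-HIT; vc=[10,14]
#12 0xae→b10/s0 VC-HIT; vc=[6,14]
#13 0xaa→b10/s0 L1-HIT; vc=[6,14]
#14 0xe2→b14/s0 VC-HIT; vc=[6,10]
#15 0x61→b6/s0 VC-HIT; vc=[14,10]

SEQ = [MISS, MISS, L1-HIT, L1-HIT, L1-HIT, VC-HIT, MISS, VC-HIT, VC-HIT, L1-HIT, VC-HIT, L1-HIT, VC-HIT, L1-HIT, VC-HIT, VC-HIT]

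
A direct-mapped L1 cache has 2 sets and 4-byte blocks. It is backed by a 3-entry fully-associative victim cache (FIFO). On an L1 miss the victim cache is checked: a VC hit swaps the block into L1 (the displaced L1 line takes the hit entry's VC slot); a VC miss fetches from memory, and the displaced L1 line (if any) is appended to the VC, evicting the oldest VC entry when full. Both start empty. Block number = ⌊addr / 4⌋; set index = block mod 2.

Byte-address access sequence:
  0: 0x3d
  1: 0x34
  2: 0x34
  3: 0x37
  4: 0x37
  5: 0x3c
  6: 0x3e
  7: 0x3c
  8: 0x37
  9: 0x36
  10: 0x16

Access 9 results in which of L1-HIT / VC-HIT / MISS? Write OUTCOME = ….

OUTCOME = L1-HIT

#0 0x3d→b15/s1 MISS; vc=[]
#1 0x34→b13/s1 MISS; vc=[15]
#2 0x34→b13/s1 L1-HIT; vc=[15]
#3 0x37→b13/s1 L1-HIT; vc=[15]
#4 0x37→b13/s1 L1-HIT; vc=[15]
#5 0x3c→b15/s1 VC-HIT; vc=[13]
#6 0x3e→b15/s1 L1-HIT; vc=[13]
#7 0x3c→b15/s1 L1-HIT; vc=[13]
#8 0x37→b13/s1 VC-HIT; vc=[15]
#9 0x36→b13/s1 L1-HIT; vc=[15]
#10 0x16→b5/s1 MISS; vc=[15,13]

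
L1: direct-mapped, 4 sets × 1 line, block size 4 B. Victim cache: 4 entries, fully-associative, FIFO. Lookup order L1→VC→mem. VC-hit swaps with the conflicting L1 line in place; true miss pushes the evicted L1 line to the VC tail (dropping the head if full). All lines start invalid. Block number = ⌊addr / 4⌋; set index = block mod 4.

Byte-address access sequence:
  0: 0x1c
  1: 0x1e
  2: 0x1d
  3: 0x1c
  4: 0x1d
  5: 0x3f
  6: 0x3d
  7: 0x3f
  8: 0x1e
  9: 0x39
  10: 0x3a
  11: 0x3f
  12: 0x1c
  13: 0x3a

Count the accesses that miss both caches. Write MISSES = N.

  [0] addr=0x1c blk=7 s=3: MISS | VC []
  [1] addr=0x1e blk=7 s=3: L1-HIT | VC []
  [2] addr=0x1d blk=7 s=3: L1-HIT | VC []
  [3] addr=0x1c blk=7 s=3: L1-HIT | VC []
  [4] addr=0x1d blk=7 s=3: L1-HIT | VC []
  [5] addr=0x3f blk=15 s=3: MISS | VC [7]
  [6] addr=0x3d blk=15 s=3: L1-HIT | VC [7]
  [7] addr=0x3f blk=15 s=3: L1-HIT | VC [7]
  [8] addr=0x1e blk=7 s=3: VC-HIT | VC [15]
  [9] addr=0x39 blk=14 s=2: MISS | VC [15]
  [10] addr=0x3a blk=14 s=2: L1-HIT | VC [15]
  [11] addr=0x3f blk=15 s=3: VC-HIT | VC [7]
  [12] addr=0x1c blk=7 s=3: VC-HIT | VC [15]
  [13] addr=0x3a blk=14 s=2: L1-HIT | VC [15]

MISSES = 3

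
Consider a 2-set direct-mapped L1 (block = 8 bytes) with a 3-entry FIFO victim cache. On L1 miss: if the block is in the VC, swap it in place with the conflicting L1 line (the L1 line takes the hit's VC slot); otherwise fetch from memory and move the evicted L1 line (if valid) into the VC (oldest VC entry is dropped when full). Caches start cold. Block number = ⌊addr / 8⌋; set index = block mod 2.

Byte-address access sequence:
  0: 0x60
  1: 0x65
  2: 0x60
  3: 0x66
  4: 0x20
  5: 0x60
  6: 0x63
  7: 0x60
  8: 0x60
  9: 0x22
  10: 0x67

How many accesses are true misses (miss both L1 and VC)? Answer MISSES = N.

MISSES = 2

0: 0x60 (blk 12, set 0) → MISS  vc=[]
1: 0x65 (blk 12, set 0) → L1-HIT  vc=[]
2: 0x60 (blk 12, set 0) → L1-HIT  vc=[]
3: 0x66 (blk 12, set 0) → L1-HIT  vc=[]
4: 0x20 (blk 4, set 0) → MISS  vc=[12]
5: 0x60 (blk 12, set 0) → VC-HIT  vc=[4]
6: 0x63 (blk 12, set 0) → L1-HIT  vc=[4]
7: 0x60 (blk 12, set 0) → L1-HIT  vc=[4]
8: 0x60 (blk 12, set 0) → L1-HIT  vc=[4]
9: 0x22 (blk 4, set 0) → VC-HIT  vc=[12]
10: 0x67 (blk 12, set 0) → VC-HIT  vc=[4]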